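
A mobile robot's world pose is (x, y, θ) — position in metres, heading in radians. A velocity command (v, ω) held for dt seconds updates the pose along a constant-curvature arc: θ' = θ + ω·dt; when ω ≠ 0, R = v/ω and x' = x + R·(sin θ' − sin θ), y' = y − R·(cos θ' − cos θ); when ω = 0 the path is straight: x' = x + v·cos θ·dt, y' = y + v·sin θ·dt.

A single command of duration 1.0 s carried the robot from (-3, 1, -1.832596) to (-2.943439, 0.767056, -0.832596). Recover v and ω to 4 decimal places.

v = 0.2500, ω = 1.0000

Δθ = -0.832596 − -1.832596 = 1.000000
ω = Δθ/dt = 1.000000/1.0 = 1.0000
R = −Δy/(cos θ' − cos θ) = 0.2500
v = R·ω = 0.2500·1.0000 = 0.2500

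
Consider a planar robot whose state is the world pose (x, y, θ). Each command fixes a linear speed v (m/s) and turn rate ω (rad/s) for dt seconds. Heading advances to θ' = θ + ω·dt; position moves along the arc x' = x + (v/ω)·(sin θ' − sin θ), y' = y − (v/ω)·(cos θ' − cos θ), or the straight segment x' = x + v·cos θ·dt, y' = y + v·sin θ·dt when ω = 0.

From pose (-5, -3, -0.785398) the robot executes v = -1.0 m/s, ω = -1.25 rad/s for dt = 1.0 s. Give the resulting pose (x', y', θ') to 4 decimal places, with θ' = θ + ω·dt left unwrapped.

(-5.1495, -2.0759, -2.0354)

θ' = -0.7854 + -1.25·1.0 = -2.0354
R = v/ω = -1.0/-1.25 = 0.8000
x' = -5 + 0.8000·(sin -2.0354 − sin -0.7854) = -5.1495
y' = -3 − 0.8000·(cos -2.0354 − cos -0.7854) = -2.0759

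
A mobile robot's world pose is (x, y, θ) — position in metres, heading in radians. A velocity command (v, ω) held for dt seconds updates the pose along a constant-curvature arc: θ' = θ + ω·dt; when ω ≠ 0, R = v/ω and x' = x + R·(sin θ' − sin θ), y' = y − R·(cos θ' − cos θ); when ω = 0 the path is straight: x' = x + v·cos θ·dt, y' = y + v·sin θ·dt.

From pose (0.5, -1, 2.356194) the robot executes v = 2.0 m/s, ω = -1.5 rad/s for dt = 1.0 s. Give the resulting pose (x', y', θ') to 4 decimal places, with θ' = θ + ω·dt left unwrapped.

θ' = 2.3562 + -1.5·1.0 = 0.8562
R = v/ω = 2.0/-1.5 = -1.3333
x' = 0.5 + -1.3333·(sin 0.8562 − sin 2.3562) = 0.4357
y' = -1 − -1.3333·(cos 0.8562 − cos 2.3562) = 0.8166

(0.4357, 0.8166, 0.8562)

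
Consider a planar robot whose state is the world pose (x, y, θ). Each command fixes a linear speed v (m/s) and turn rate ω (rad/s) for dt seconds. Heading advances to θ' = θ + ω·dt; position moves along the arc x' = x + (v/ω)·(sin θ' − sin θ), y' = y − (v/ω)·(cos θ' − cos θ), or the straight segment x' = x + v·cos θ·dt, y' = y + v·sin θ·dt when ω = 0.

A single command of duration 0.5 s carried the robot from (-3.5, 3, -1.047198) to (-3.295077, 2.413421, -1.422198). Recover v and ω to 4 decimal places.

v = 1.2500, ω = -0.7500

Δθ = -1.422198 − -1.047198 = -0.375000
ω = Δθ/dt = -0.375000/0.5 = -0.7500
R = −Δy/(cos θ' − cos θ) = -1.6667
v = R·ω = -1.6667·-0.7500 = 1.2500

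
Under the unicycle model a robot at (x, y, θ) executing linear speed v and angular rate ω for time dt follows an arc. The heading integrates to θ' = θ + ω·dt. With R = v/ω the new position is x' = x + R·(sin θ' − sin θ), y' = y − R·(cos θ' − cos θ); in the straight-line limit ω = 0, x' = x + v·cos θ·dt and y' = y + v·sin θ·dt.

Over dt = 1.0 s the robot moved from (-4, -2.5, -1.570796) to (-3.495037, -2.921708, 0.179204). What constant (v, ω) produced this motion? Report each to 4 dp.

v = 0.7500, ω = 1.7500

Δθ = 0.179204 − -1.570796 = 1.750000
ω = Δθ/dt = 1.750000/1.0 = 1.7500
R = Δx/(sin θ' − sin θ) = 0.4286
v = R·ω = 0.4286·1.7500 = 0.7500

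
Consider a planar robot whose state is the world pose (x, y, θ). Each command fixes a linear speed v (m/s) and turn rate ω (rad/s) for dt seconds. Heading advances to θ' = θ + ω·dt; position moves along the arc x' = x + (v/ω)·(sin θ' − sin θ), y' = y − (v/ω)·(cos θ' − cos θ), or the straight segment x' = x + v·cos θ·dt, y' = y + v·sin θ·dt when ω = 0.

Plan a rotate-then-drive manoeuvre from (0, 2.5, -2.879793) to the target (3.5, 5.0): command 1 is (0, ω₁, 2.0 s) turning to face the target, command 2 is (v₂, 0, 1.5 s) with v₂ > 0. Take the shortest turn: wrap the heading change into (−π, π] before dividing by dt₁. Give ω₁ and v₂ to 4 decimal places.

ω₁ = -1.3916, v₂ = 2.8674

heading to target = atan2(5−2.5, 3.5−0) = 0.6202
Δθ = wrap(0.6202 − -2.8798) = -2.7831; ω₁ = Δθ/dt₁ = -1.3916
distance = √((3.5−0)² + (5−2.5)²) = 4.3012; v₂ = distance/dt₂ = 2.8674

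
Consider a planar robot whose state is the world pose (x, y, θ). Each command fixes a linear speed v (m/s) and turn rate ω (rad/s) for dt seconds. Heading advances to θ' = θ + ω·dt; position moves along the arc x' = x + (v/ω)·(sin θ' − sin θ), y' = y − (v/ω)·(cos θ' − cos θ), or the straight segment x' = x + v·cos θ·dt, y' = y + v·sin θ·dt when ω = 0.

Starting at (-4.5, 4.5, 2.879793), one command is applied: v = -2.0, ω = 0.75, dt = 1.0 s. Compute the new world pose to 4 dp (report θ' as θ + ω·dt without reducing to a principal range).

(-2.5590, 4.7207, 3.6298)

θ' = 2.8798 + 0.75·1.0 = 3.6298
R = v/ω = -2.0/0.75 = -2.6667
x' = -4.5 + -2.6667·(sin 3.6298 − sin 2.8798) = -2.5590
y' = 4.5 − -2.6667·(cos 3.6298 − cos 2.8798) = 4.7207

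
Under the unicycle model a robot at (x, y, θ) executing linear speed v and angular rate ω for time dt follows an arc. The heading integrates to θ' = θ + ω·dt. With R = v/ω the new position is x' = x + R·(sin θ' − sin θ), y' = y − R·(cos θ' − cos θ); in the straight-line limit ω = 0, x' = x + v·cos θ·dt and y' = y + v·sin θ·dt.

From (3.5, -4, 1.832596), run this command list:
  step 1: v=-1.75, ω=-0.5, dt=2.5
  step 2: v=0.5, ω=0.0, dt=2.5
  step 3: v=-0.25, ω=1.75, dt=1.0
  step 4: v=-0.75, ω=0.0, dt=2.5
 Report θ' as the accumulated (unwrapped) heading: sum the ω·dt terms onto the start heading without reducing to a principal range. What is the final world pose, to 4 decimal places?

(4.3581, -8.7154, 2.3326)

step 1: θ'=0.5826 (R=3.5000) → pose (2.0449, -7.8285, 0.5826)
step 2: θ'=0.5826 (straight) → pose (3.0887, -7.1408, 0.5826)
step 3: θ'=2.3326 (R=-0.1429) → pose (3.0640, -7.3587, 2.3326)
step 4: θ'=2.3326 (straight) → pose (4.3581, -8.7154, 2.3326)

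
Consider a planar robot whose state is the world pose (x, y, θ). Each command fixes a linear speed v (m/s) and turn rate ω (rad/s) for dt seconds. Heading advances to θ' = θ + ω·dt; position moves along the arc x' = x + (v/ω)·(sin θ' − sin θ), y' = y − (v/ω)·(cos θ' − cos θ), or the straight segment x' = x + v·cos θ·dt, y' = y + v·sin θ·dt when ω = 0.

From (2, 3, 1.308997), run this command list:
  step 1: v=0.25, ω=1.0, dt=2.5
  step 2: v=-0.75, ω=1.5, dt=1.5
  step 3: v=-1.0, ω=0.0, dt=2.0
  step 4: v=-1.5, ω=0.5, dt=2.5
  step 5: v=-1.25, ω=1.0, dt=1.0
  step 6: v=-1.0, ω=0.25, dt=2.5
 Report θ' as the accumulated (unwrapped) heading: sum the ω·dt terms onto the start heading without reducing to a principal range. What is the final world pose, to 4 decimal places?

step 1: θ'=3.8090 (R=0.2500) → pose (1.6038, 3.2611, 3.8090)
step 2: θ'=6.0590 (R=-0.5000) → pose (1.4055, 4.1413, 6.0590)
step 3: θ'=6.0590 (straight) → pose (-0.5445, 4.5859, 6.0590)
step 4: θ'=7.3090 (R=-3.0000) → pose (-3.7768, 3.2162, 7.3090)
step 5: θ'=8.3090 (R=-1.2500) → pose (-3.8307, 2.0188, 8.3090)
step 6: θ'=8.9340 (R=-4.0000) → pose (-2.1230, 0.2489, 8.9340)

(-2.1230, 0.2489, 8.9340)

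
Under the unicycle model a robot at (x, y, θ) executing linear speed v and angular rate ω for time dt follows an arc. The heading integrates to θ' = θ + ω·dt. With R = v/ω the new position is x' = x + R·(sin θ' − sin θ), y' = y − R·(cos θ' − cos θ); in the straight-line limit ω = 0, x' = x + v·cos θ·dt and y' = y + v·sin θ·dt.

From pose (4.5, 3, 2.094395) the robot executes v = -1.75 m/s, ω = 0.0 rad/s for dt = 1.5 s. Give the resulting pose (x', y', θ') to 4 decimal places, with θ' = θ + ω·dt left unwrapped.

(5.8125, 0.7267, 2.0944)

θ' = 2.0944 + 0.0·1.5 = 2.0944
ω = 0 → straight: x' = 4.5 + -1.75·cos(2.0944)·1.5 = 5.8125
y' = 3 + -1.75·sin(2.0944)·1.5 = 0.7267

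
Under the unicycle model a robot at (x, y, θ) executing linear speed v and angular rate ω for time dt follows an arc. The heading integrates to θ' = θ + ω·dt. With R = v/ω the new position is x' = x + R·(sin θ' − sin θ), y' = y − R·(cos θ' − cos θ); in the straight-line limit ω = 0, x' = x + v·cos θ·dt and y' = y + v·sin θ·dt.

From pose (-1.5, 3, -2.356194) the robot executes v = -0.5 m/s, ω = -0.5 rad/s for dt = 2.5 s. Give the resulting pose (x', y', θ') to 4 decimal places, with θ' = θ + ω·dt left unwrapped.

θ' = -2.3562 + -0.5·2.5 = -3.6062
R = v/ω = -0.5/-0.5 = 1.0000
x' = -1.5 + 1.0000·(sin -3.6062 − sin -2.3562) = -0.3448
y' = 3 − 1.0000·(cos -3.6062 − cos -2.3562) = 3.1869

(-0.3448, 3.1869, -3.6062)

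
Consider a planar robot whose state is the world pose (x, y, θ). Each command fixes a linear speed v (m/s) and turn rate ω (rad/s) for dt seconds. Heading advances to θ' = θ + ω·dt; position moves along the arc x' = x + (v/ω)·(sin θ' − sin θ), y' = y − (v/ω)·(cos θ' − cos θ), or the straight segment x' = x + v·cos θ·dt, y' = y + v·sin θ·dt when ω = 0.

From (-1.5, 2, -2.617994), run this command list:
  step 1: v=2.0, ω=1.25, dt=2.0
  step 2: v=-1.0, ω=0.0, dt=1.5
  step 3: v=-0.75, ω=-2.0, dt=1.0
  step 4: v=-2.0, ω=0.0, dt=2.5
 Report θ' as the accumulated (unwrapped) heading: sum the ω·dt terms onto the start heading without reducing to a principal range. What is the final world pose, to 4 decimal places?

step 1: θ'=-0.1180 (R=1.6000) → pose (-0.8884, -0.9745, -0.1180)
step 2: θ'=-0.1180 (straight) → pose (-2.3779, -0.7979, -0.1180)
step 3: θ'=-2.1180 (R=0.3750) → pose (-2.6540, -0.2304, -2.1180)
step 4: θ'=-2.1180 (straight) → pose (-0.0525, 4.0395, -2.1180)

(-0.0525, 4.0395, -2.1180)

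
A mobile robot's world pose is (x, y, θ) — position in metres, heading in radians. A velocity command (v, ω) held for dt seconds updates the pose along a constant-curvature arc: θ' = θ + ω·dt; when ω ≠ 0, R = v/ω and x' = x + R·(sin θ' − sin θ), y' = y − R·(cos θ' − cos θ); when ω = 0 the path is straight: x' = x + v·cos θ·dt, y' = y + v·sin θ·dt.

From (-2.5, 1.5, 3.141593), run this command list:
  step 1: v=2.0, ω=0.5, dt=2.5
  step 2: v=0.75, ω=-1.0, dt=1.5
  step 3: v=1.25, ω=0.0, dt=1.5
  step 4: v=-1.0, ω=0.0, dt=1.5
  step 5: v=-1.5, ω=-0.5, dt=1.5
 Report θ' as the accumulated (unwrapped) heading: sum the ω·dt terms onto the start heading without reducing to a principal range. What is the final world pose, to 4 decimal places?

(-5.7744, -2.9220, 2.1416)

step 1: θ'=4.3916 (R=4.0000) → pose (-6.2959, -1.2387, 4.3916)
step 2: θ'=2.8916 (R=-0.7500) → pose (-7.1932, -1.7289, 2.8916)
step 3: θ'=2.8916 (straight) → pose (-9.0099, -1.2650, 2.8916)
step 4: θ'=2.8916 (straight) → pose (-7.5566, -1.6361, 2.8916)
step 5: θ'=2.1416 (R=3.0000) → pose (-5.7744, -2.9220, 2.1416)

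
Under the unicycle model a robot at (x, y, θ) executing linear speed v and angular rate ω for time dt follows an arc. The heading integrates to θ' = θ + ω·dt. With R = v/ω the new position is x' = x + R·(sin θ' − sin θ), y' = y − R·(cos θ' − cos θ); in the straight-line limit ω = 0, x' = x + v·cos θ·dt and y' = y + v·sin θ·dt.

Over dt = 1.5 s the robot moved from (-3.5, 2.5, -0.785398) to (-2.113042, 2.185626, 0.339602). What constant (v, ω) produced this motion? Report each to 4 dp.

Δθ = 0.339602 − -0.785398 = 1.125000
ω = Δθ/dt = 1.125000/1.5 = 0.7500
R = Δx/(sin θ' − sin θ) = 1.3333
v = R·ω = 1.3333·0.7500 = 1.0000

v = 1.0000, ω = 0.7500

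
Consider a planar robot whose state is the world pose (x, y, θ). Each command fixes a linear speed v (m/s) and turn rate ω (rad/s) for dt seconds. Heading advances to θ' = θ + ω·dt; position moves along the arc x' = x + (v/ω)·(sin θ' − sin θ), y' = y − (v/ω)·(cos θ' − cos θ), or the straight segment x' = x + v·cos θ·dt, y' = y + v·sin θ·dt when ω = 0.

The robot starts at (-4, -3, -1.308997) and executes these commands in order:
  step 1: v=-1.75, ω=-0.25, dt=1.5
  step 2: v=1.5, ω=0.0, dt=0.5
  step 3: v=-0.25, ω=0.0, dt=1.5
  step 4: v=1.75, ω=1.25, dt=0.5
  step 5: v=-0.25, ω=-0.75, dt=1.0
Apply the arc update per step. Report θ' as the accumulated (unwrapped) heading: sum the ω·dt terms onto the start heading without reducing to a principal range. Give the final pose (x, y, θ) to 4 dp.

(-4.0989, -1.3720, -1.8090)

step 1: θ'=-1.6840 (R=7.0000) → pose (-4.1937, -0.3976, -1.6840)
step 2: θ'=-1.6840 (straight) → pose (-4.2784, -1.1428, -1.6840)
step 3: θ'=-1.6840 (straight) → pose (-4.2361, -0.7702, -1.6840)
step 4: θ'=-1.0590 (R=1.4000) → pose (-4.0656, -1.6139, -1.0590)
step 5: θ'=-1.8090 (R=0.3333) → pose (-4.0989, -1.3720, -1.8090)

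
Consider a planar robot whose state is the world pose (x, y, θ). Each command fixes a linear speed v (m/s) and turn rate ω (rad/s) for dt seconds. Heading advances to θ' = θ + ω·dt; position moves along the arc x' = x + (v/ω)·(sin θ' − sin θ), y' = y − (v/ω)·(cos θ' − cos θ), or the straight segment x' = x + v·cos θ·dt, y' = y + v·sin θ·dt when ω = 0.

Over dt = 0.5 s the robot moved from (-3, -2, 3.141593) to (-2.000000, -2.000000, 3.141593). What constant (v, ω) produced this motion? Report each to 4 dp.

v = -2.0000, ω = 0.0000

Δθ = 3.141593 − 3.141593 = 0.000000
ω = Δθ/dt = 0.000000/0.5 = 0.0000
ω = 0 → v = (Δx·cos θ + Δy·sin θ)/dt = -2.0000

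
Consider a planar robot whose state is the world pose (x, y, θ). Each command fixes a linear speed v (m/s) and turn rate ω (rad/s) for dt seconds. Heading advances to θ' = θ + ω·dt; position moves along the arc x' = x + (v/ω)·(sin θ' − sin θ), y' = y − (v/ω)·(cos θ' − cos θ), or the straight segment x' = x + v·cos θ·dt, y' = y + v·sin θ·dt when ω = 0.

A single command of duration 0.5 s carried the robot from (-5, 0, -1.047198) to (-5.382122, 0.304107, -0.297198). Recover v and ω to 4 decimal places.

Δθ = -0.297198 − -1.047198 = 0.750000
ω = Δθ/dt = 0.750000/0.5 = 1.5000
R = Δx/(sin θ' − sin θ) = -0.6667
v = R·ω = -0.6667·1.5000 = -1.0000

v = -1.0000, ω = 1.5000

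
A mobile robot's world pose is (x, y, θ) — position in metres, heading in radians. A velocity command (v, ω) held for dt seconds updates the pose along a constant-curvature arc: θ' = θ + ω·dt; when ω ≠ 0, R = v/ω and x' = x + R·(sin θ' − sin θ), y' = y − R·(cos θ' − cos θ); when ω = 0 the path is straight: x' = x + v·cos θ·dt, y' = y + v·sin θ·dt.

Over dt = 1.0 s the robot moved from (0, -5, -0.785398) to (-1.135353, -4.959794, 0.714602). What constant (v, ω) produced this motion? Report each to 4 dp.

Δθ = 0.714602 − -0.785398 = 1.500000
ω = Δθ/dt = 1.500000/1.0 = 1.5000
R = Δx/(sin θ' − sin θ) = -0.8333
v = R·ω = -0.8333·1.5000 = -1.2500

v = -1.2500, ω = 1.5000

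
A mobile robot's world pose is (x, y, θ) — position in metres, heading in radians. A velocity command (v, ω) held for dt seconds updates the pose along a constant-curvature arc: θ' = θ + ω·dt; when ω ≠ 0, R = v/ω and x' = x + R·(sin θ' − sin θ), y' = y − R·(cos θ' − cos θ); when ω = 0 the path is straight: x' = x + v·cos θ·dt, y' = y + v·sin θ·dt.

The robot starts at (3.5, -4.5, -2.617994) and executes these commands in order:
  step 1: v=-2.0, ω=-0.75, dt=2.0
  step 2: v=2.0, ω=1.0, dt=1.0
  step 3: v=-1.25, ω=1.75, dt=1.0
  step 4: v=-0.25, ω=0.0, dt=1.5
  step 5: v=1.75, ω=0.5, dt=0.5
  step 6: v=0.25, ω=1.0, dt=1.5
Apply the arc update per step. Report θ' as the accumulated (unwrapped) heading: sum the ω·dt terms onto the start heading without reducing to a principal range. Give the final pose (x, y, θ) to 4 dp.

(6.5447, -4.1602, 0.3820)

step 1: θ'=-4.1180 (R=2.6667) → pose (7.0426, -5.3160, -4.1180)
step 2: θ'=-3.1180 (R=2.0000) → pose (5.3385, -4.4366, -3.1180)
step 3: θ'=-1.3680 (R=-0.7143) → pose (6.0213, -3.5787, -1.3680)
step 4: θ'=-1.3680 (straight) → pose (5.9457, -3.2114, -1.3680)
step 5: θ'=-1.1180 (R=3.5000) → pose (6.2267, -4.0376, -1.1180)
step 6: θ'=0.3820 (R=0.2500) → pose (6.5447, -4.1602, 0.3820)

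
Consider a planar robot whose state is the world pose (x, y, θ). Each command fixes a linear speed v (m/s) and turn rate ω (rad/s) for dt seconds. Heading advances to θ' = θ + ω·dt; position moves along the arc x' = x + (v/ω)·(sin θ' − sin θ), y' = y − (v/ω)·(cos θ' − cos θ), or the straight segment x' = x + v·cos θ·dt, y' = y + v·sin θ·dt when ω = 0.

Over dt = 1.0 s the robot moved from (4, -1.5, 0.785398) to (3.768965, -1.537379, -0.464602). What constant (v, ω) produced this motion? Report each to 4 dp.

Δθ = -0.464602 − 0.785398 = -1.250000
ω = Δθ/dt = -1.250000/1.0 = -1.2500
R = Δx/(sin θ' − sin θ) = 0.2000
v = R·ω = 0.2000·-1.2500 = -0.2500

v = -0.2500, ω = -1.2500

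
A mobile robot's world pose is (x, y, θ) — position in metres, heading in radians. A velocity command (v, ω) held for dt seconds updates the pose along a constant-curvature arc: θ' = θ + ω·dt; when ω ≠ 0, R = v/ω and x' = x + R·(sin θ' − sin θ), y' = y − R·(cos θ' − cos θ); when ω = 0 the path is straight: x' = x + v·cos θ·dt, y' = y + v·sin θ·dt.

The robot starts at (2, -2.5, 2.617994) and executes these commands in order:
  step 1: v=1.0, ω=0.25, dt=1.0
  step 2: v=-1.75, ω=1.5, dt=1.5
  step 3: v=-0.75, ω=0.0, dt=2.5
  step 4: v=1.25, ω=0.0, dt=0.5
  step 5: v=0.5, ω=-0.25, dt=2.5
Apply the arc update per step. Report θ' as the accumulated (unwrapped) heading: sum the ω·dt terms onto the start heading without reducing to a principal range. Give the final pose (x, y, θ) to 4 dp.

step 1: θ'=2.8680 (R=4.0000) → pose (1.0808, -2.1129, 2.8680)
step 2: θ'=5.1180 (R=-1.1667) → pose (2.4680, -0.5293, 5.1180)
step 3: θ'=5.1180 (straight) → pose (1.7282, 1.1936, 5.1180)
step 4: θ'=5.1180 (straight) → pose (1.9748, 0.6193, 5.1180)
step 5: θ'=4.4930 (R=-2.0000) → pose (2.0891, -0.6051, 4.4930)

(2.0891, -0.6051, 4.4930)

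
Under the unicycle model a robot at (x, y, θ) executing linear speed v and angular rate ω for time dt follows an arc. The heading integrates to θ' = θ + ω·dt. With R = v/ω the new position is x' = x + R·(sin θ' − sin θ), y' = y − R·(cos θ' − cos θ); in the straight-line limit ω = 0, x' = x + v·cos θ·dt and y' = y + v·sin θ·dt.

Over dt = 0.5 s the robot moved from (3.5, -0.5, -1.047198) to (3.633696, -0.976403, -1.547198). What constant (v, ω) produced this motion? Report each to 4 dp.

Δθ = -1.547198 − -1.047198 = -0.500000
ω = Δθ/dt = -0.500000/0.5 = -1.0000
R = −Δy/(cos θ' − cos θ) = -1.0000
v = R·ω = -1.0000·-1.0000 = 1.0000

v = 1.0000, ω = -1.0000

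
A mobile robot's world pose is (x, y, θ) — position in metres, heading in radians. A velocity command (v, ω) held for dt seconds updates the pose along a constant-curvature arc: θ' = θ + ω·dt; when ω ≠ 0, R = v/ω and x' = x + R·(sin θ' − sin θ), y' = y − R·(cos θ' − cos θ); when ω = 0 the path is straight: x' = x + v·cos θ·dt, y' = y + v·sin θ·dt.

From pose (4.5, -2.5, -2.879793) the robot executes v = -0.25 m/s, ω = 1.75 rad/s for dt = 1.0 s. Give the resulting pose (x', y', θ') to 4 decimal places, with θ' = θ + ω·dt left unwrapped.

(4.5922, -2.3010, -1.1298)

θ' = -2.8798 + 1.75·1.0 = -1.1298
R = v/ω = -0.25/1.75 = -0.1429
x' = 4.5 + -0.1429·(sin -1.1298 − sin -2.8798) = 4.5922
y' = -2.5 − -0.1429·(cos -1.1298 − cos -2.8798) = -2.3010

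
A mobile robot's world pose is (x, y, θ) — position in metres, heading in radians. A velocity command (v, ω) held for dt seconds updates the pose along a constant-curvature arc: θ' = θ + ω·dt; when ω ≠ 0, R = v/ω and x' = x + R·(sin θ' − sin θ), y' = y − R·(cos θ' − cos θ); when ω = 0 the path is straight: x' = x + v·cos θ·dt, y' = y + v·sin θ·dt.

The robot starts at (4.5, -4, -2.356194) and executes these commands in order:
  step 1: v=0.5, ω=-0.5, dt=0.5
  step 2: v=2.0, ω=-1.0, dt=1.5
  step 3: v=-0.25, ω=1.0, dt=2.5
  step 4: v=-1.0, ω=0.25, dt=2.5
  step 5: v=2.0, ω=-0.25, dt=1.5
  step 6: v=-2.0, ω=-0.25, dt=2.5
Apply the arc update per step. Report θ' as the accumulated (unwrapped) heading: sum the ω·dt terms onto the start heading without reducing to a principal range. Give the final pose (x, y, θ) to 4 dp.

(3.0695, 1.0778, -1.9812)

step 1: θ'=-2.6062 (R=-1.0000) → pose (4.3031, -4.1530, -2.6062)
step 2: θ'=-4.1062 (R=-2.0000) → pose (1.6391, -3.5723, -4.1062)
step 3: θ'=-1.6062 (R=-0.2500) → pose (2.0944, -3.4387, -1.6062)
step 4: θ'=-0.9812 (R=-4.0000) → pose (1.4215, -1.0730, -0.9812)
step 5: θ'=-1.3562 (R=-8.0000) → pose (2.5887, -3.8176, -1.3562)
step 6: θ'=-1.9812 (R=8.0000) → pose (3.0695, 1.0778, -1.9812)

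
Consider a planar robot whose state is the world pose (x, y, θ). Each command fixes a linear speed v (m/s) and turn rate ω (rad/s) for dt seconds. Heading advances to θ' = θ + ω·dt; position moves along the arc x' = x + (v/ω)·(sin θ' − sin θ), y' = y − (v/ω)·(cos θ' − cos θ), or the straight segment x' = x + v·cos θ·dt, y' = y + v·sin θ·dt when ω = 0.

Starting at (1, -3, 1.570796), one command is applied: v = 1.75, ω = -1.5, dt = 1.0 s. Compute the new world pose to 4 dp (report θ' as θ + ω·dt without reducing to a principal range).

(2.0841, -1.8363, 0.0708)

θ' = 1.5708 + -1.5·1.0 = 0.0708
R = v/ω = 1.75/-1.5 = -1.1667
x' = 1 + -1.1667·(sin 0.0708 − sin 1.5708) = 2.0841
y' = -3 − -1.1667·(cos 0.0708 − cos 1.5708) = -1.8363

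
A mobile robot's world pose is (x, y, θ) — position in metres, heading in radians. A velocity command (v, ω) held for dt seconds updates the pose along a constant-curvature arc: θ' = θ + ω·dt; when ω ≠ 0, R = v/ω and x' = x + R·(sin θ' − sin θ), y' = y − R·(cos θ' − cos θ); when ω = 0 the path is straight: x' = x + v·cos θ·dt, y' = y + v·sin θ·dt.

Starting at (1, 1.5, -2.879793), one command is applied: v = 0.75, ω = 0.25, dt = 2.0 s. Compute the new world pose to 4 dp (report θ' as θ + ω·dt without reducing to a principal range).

θ' = -2.8798 + 0.25·2.0 = -2.3798
R = v/ω = 0.75/0.25 = 3.0000
x' = 1 + 3.0000·(sin -2.3798 − sin -2.8798) = -0.2942
y' = 1.5 − 3.0000·(cos -2.3798 − cos -2.8798) = 0.7730

(-0.2942, 0.7730, -2.3798)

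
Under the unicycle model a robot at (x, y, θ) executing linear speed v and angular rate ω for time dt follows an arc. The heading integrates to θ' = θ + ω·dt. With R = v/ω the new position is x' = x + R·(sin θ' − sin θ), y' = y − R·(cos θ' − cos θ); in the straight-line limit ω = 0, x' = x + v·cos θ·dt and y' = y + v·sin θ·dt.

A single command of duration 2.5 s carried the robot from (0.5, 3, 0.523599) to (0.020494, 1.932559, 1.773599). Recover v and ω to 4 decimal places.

v = -0.5000, ω = 0.5000

Δθ = 1.773599 − 0.523599 = 1.250000
ω = Δθ/dt = 1.250000/2.5 = 0.5000
R = −Δy/(cos θ' − cos θ) = -1.0000
v = R·ω = -1.0000·0.5000 = -0.5000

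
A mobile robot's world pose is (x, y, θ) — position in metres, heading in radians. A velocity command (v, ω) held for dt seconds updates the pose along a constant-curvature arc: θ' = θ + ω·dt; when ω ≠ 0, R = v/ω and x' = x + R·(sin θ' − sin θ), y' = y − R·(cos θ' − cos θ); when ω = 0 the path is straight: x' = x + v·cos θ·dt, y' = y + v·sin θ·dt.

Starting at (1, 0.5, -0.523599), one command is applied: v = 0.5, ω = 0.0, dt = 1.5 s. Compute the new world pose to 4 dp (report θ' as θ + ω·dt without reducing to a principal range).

θ' = -0.5236 + 0.0·1.5 = -0.5236
ω = 0 → straight: x' = 1 + 0.5·cos(-0.5236)·1.5 = 1.6495
y' = 0.5 + 0.5·sin(-0.5236)·1.5 = 0.1250

(1.6495, 0.1250, -0.5236)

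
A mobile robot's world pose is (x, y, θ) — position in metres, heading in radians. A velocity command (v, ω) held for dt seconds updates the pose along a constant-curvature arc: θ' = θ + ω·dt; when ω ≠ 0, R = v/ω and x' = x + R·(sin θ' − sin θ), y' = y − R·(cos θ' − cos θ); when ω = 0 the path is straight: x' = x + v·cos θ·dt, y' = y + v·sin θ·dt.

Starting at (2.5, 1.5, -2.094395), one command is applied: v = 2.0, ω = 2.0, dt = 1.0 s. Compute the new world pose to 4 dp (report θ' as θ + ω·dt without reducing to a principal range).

θ' = -2.0944 + 2.0·1.0 = -0.0944
R = v/ω = 2.0/2.0 = 1.0000
x' = 2.5 + 1.0000·(sin -0.0944 − sin -2.0944) = 3.2718
y' = 1.5 − 1.0000·(cos -0.0944 − cos -2.0944) = 0.0045

(3.2718, 0.0045, -0.0944)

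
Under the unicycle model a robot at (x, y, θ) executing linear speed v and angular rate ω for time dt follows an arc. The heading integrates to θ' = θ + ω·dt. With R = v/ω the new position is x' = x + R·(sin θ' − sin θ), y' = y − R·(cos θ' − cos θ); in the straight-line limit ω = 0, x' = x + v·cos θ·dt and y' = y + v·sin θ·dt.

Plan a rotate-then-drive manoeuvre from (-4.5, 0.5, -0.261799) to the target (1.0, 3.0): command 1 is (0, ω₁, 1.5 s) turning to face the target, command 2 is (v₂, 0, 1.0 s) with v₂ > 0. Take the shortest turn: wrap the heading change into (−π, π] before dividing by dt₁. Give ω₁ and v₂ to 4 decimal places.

heading to target = atan2(3−0.5, 1−-4.5) = 0.4266
Δθ = wrap(0.4266 − -0.2618) = 0.6884; ω₁ = Δθ/dt₁ = 0.4590
distance = √((1−-4.5)² + (3−0.5)²) = 6.0415; v₂ = distance/dt₂ = 6.0415

ω₁ = 0.4590, v₂ = 6.0415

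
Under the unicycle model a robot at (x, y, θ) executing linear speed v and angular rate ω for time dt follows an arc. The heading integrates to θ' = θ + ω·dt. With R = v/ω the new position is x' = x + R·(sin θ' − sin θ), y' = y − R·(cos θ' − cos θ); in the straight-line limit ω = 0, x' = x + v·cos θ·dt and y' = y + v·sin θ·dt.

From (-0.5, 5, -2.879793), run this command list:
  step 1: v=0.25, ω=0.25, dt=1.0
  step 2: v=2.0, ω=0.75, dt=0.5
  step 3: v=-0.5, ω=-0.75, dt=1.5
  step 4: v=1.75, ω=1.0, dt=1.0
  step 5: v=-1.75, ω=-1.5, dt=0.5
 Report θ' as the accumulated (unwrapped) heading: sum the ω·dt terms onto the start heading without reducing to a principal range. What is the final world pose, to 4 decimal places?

(-1.6471, 4.3807, -3.1298)

step 1: θ'=-2.6298 (R=1.0000) → pose (-0.7309, 4.9059, -2.6298)
step 2: θ'=-2.2548 (R=2.6667) → pose (-1.4917, 4.2660, -2.2548)
step 3: θ'=-3.3798 (R=0.6667) → pose (-0.8177, 4.4926, -3.3798)
step 4: θ'=-2.3798 (R=1.7500) → pose (-2.4386, 4.0583, -2.3798)
step 5: θ'=-3.1298 (R=1.1667) → pose (-1.6471, 4.3807, -3.1298)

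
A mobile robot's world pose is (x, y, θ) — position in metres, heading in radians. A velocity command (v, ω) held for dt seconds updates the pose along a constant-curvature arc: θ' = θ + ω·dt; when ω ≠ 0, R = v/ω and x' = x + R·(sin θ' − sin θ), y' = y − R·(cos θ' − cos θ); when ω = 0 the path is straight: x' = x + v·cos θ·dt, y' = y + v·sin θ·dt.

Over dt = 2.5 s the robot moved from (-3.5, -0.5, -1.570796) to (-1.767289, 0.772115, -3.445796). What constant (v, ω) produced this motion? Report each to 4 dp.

v = -1.0000, ω = -0.7500

Δθ = -3.445796 − -1.570796 = -1.875000
ω = Δθ/dt = -1.875000/2.5 = -0.7500
R = Δx/(sin θ' − sin θ) = 1.3333
v = R·ω = 1.3333·-0.7500 = -1.0000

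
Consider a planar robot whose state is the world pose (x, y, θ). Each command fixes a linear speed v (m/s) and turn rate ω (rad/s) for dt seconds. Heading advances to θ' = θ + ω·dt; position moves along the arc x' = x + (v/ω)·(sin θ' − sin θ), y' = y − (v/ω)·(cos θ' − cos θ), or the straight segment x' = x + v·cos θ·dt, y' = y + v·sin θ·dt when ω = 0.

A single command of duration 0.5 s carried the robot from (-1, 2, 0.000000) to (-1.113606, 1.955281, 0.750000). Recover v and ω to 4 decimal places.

Δθ = 0.750000 − 0.000000 = 0.750000
ω = Δθ/dt = 0.750000/0.5 = 1.5000
R = Δx/(sin θ' − sin θ) = -0.1667
v = R·ω = -0.1667·1.5000 = -0.2500

v = -0.2500, ω = 1.5000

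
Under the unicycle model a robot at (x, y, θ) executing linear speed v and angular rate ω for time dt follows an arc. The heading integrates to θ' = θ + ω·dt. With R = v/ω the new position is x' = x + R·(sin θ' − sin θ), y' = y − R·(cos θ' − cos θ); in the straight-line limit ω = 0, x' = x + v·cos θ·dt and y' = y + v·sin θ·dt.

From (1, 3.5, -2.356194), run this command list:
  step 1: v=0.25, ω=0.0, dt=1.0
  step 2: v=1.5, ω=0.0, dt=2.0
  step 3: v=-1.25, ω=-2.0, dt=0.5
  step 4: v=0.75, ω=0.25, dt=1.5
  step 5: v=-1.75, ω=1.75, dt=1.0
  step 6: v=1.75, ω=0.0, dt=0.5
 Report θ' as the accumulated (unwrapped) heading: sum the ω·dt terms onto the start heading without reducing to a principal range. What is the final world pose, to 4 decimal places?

(-0.7664, 1.8962, -1.2312)

step 1: θ'=-2.3562 (straight) → pose (0.8232, 3.3232, -2.3562)
step 2: θ'=-2.3562 (straight) → pose (-1.2981, 1.2019, -2.3562)
step 3: θ'=-3.3562 (R=0.6250) → pose (-0.7231, 1.3706, -3.3562)
step 4: θ'=-2.9812 (R=3.0000) → pose (-1.8411, 1.4009, -2.9812)
step 5: θ'=-1.2312 (R=-1.0000) → pose (-1.0579, 2.7212, -1.2312)
step 6: θ'=-1.2312 (straight) → pose (-0.7664, 1.8962, -1.2312)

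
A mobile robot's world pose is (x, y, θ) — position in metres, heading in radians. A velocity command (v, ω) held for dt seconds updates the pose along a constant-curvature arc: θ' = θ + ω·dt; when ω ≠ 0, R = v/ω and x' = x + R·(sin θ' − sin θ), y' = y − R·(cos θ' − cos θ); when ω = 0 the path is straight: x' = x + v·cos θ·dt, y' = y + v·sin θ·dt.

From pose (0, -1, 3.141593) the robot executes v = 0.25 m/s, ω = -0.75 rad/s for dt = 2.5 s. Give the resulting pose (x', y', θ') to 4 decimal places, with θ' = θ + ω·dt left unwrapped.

(-0.3180, -0.5668, 1.2666)

θ' = 3.1416 + -0.75·2.5 = 1.2666
R = v/ω = 0.25/-0.75 = -0.3333
x' = 0 + -0.3333·(sin 1.2666 − sin 3.1416) = -0.3180
y' = -1 − -0.3333·(cos 1.2666 − cos 3.1416) = -0.5668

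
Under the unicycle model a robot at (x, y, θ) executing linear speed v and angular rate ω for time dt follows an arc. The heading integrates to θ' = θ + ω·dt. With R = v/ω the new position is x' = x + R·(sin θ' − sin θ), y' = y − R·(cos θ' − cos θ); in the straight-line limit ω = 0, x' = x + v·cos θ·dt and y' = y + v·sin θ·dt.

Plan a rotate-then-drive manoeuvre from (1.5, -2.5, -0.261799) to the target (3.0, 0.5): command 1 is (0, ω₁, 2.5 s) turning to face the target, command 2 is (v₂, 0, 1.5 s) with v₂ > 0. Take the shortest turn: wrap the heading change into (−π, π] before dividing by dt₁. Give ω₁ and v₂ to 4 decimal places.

heading to target = atan2(0.5−-2.5, 3−1.5) = 1.1071
Δθ = wrap(1.1071 − -0.2618) = 1.3689; ω₁ = Δθ/dt₁ = 0.5476
distance = √((3−1.5)² + (0.5−-2.5)²) = 3.3541; v₂ = distance/dt₂ = 2.2361

ω₁ = 0.5476, v₂ = 2.2361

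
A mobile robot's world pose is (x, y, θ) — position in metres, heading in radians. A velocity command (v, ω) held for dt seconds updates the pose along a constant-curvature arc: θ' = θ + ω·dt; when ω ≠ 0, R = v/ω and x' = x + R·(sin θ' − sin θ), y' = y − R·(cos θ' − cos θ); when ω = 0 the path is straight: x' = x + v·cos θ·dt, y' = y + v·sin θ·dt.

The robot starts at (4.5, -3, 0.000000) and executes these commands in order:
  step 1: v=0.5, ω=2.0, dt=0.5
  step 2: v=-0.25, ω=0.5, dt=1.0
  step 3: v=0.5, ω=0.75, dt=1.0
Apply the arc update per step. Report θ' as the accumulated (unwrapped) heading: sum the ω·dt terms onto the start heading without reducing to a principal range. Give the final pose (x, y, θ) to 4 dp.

step 1: θ'=1.0000 (R=0.2500) → pose (4.7104, -2.8851, 1.0000)
step 2: θ'=1.5000 (R=-0.5000) → pose (4.6324, -3.1199, 1.5000)
step 3: θ'=2.2500 (R=0.6667) → pose (4.4861, -2.6539, 2.2500)

(4.4861, -2.6539, 2.2500)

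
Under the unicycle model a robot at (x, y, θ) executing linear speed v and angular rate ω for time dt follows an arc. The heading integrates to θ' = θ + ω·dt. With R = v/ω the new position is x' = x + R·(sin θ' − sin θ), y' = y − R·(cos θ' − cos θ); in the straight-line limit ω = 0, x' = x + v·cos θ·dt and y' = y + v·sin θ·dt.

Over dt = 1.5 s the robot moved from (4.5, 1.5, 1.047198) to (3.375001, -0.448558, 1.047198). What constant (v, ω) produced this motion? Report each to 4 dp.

v = -1.5000, ω = 0.0000

Δθ = 1.047198 − 1.047198 = 0.000000
ω = Δθ/dt = 0.000000/1.5 = 0.0000
ω = 0 → v = (Δx·cos θ + Δy·sin θ)/dt = -1.5000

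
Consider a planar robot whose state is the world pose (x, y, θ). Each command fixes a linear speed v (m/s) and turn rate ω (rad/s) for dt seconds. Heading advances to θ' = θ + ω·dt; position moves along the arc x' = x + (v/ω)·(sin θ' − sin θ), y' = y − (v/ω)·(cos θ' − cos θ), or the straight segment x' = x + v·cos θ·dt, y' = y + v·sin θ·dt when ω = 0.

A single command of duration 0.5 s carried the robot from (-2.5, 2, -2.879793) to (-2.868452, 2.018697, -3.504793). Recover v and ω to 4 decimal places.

Δθ = -3.504793 − -2.879793 = -0.625000
ω = Δθ/dt = -0.625000/0.5 = -1.2500
R = Δx/(sin θ' − sin θ) = -0.6000
v = R·ω = -0.6000·-1.2500 = 0.7500

v = 0.7500, ω = -1.2500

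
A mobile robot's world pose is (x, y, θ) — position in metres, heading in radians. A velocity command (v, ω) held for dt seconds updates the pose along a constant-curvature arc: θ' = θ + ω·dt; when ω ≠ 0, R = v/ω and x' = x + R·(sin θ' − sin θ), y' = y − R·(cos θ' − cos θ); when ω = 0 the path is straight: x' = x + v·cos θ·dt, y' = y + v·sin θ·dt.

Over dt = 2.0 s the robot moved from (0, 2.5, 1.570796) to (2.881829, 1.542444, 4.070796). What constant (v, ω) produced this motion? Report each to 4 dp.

v = -2.0000, ω = 1.2500

Δθ = 4.070796 − 1.570796 = 2.500000
ω = Δθ/dt = 2.500000/2.0 = 1.2500
R = Δx/(sin θ' − sin θ) = -1.6000
v = R·ω = -1.6000·1.2500 = -2.0000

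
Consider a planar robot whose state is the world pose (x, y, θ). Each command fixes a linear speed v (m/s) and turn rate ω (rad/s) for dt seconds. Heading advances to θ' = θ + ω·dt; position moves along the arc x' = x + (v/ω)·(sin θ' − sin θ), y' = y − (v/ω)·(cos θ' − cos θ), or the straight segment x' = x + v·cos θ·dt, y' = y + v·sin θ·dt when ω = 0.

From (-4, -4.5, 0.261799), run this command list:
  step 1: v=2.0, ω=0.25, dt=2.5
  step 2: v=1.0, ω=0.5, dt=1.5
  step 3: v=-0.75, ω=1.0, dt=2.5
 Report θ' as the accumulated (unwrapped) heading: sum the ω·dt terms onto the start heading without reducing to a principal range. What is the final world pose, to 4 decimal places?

(1.9529, -0.7908, 4.1368)

step 1: θ'=0.8868 (R=8.0000) → pose (0.1299, -1.8278, 0.8868)
step 2: θ'=1.6368 (R=2.0000) → pose (0.5754, -0.4321, 1.6368)
step 3: θ'=4.1368 (R=-0.7500) → pose (1.9529, -0.7908, 4.1368)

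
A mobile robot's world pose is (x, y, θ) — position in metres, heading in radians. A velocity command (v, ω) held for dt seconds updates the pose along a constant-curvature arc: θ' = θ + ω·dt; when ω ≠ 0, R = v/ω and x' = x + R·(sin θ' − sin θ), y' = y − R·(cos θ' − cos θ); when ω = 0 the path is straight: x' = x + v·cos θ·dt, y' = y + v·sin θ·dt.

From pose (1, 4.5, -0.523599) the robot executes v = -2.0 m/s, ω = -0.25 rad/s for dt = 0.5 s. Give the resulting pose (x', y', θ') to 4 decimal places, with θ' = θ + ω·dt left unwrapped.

(0.1674, 5.0528, -0.6486)

θ' = -0.5236 + -0.25·0.5 = -0.6486
R = v/ω = -2.0/-0.25 = 8.0000
x' = 1 + 8.0000·(sin -0.6486 − sin -0.5236) = 0.1674
y' = 4.5 − 8.0000·(cos -0.6486 − cos -0.5236) = 5.0528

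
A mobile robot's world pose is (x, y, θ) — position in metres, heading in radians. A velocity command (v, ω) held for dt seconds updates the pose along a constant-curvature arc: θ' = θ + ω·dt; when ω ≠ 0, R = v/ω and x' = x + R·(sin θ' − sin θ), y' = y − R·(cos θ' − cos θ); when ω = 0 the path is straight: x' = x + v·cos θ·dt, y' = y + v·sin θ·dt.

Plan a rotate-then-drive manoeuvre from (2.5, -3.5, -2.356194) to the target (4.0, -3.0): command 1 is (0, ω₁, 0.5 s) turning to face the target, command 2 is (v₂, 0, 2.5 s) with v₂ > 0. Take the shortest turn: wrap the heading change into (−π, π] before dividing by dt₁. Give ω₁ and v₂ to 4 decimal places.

ω₁ = 5.3559, v₂ = 0.6325

heading to target = atan2(-3−-3.5, 4−2.5) = 0.3218
Δθ = wrap(0.3218 − -2.3562) = 2.6779; ω₁ = Δθ/dt₁ = 5.3559
distance = √((4−2.5)² + (-3−-3.5)²) = 1.5811; v₂ = distance/dt₂ = 0.6325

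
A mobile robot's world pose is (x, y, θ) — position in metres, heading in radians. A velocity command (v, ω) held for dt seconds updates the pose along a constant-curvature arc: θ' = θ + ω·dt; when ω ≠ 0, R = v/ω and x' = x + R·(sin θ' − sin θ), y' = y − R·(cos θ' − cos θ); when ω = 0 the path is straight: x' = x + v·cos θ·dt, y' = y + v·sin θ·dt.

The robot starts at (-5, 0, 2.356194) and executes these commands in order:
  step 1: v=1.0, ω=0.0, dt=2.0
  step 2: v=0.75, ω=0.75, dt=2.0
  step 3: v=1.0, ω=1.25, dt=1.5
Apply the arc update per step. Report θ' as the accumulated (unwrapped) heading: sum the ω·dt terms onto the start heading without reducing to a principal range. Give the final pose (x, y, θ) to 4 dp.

step 1: θ'=2.3562 (straight) → pose (-6.4142, 1.4142, 2.3562)
step 2: θ'=3.8562 (R=1.0000) → pose (-7.7766, 1.4625, 3.8562)
step 3: θ'=5.7312 (R=0.8000) → pose (-7.6719, 0.1770, 5.7312)

(-7.6719, 0.1770, 5.7312)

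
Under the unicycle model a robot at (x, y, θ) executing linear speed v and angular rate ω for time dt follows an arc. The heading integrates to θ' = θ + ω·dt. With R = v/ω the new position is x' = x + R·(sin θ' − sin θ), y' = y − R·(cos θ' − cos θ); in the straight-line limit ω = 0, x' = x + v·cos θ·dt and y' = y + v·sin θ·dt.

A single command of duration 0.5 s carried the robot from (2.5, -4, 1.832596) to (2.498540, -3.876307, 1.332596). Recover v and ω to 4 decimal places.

Δθ = 1.332596 − 1.832596 = -0.500000
ω = Δθ/dt = -0.500000/0.5 = -1.0000
R = −Δy/(cos θ' − cos θ) = -0.2500
v = R·ω = -0.2500·-1.0000 = 0.2500

v = 0.2500, ω = -1.0000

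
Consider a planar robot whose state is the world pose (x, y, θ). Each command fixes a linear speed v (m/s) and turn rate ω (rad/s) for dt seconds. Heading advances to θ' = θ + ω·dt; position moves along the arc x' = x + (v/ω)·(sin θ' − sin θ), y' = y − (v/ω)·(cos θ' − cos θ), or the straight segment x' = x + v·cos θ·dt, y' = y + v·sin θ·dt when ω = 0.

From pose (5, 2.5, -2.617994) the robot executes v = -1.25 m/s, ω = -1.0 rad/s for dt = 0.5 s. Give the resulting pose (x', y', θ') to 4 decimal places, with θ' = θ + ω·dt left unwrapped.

θ' = -2.6180 + -1.0·0.5 = -3.1180
R = v/ω = -1.25/-1.0 = 1.2500
x' = 5 + 1.2500·(sin -3.1180 − sin -2.6180) = 5.5955
y' = 2.5 − 1.2500·(cos -3.1180 − cos -2.6180) = 2.6671

(5.5955, 2.6671, -3.1180)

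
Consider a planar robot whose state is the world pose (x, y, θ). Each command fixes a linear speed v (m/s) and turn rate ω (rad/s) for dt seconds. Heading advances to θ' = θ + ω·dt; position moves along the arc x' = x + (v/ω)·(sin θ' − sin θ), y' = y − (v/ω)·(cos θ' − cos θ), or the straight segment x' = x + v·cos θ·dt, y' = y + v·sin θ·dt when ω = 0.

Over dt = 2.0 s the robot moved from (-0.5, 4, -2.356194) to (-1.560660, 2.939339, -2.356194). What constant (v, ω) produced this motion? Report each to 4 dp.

Δθ = -2.356194 − -2.356194 = 0.000000
ω = Δθ/dt = 0.000000/2.0 = 0.0000
ω = 0 → v = (Δx·cos θ + Δy·sin θ)/dt = 0.7500

v = 0.7500, ω = 0.0000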